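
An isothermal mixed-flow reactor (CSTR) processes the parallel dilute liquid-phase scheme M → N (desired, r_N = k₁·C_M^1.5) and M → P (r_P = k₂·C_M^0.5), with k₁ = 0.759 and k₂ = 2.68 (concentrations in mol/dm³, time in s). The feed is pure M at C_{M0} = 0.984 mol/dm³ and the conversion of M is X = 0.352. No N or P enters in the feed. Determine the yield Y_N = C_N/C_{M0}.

0.0538

Exit C_M = C_{M0}(1−X) = 0.984×0.648 = 0.6376 mol/dm³.
A CSTR operates uniformly at the exit composition, giving r_N = 0.3865 and r_P = 2.140 (each k·C_M^n at C_M = 0.6376).
Fraction of consumed M going to N: r_N/(r_N+r_P) = 0.1530.
C_N = 0.1530·C_{M0}·X = 0.1530×0.984×0.352 = 0.0530 mol/dm³; Y_N = C_N/C_{M0} = 0.0538.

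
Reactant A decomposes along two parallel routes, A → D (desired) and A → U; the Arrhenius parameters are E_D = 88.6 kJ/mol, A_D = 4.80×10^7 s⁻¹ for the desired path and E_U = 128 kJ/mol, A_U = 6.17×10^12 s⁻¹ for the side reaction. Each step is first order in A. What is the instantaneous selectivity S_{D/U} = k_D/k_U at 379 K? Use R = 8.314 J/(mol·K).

2.10

k_D/k_U = (A_D/A_U)·exp[−(E_D−E_U)/(RT)] = (A_D/A_U)·exp[(E_U−E_D)/(RT)].
(E_U−E_D)/(RT) = (128−88.6)×10³/(8.314×379) = 39400/3151 = 12.50.
k_D/k_U = (4.80×10^7/6.17×10^12)·exp(12.50) = 7.780×10^-6 × 2.694×10^5 = 2.10.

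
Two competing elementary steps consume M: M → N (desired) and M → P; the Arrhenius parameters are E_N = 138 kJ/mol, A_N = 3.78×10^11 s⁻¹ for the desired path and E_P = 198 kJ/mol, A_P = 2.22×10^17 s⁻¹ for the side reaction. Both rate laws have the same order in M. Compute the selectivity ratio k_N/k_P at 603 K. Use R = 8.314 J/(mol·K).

0.268

k_N/k_P = (A_N/A_P)·exp[−(E_N−E_P)/(RT)] = (A_N/A_P)·exp[(E_P−E_N)/(RT)].
(E_P−E_N)/(RT) = (198−138)×10³/(8.314×603) = 60000/5013 = 11.97.
k_N/k_P = (3.78×10^11/2.22×10^17)·exp(11.97) = 1.703×10^-6 × 1.576×10^5 = 0.268.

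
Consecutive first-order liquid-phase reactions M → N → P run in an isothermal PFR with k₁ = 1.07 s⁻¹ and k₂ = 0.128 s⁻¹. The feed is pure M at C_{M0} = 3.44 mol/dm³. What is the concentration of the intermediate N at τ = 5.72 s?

The intermediate concentration in a first-order A→B→C sequence is C_N = k₁C_{M0}(e^(−k₁τ) − e^(−k₂τ))/(k₂−k₁).
e^(−k₁τ) = e^(−1.07×5.72) = e^(−6.120) = 0.002198; e^(−k₂τ) = e^(−0.7322) = 0.4809.
C_N = 1.07×3.44/(0.128−1.07) × (0.002198−0.4809) = (-3.907)×(-0.4787) = 1.870 mol/dm³.

1.87 mol/dm³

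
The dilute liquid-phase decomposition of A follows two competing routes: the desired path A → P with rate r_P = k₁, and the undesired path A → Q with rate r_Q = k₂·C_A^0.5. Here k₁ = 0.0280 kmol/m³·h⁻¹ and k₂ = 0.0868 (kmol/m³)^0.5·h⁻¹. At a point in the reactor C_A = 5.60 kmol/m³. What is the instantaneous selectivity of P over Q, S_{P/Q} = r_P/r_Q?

S_{P/Q} = r_P/r_Q = (k₁)/(k₂·C_A^0.5) = (k₁/k₂)·C_A^-0.5.
= (0.0280) / (0.0868×5.600^0.5) = 0.02800/0.2054 = 0.136.
The undesired path is higher order in A, so low C_A (CSTR or dilute feed) favours P.

0.136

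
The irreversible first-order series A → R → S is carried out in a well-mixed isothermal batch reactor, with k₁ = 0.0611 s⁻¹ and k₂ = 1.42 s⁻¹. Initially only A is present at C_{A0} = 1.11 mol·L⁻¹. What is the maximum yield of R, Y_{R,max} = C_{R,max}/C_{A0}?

At the optimum, C_{R,max}/C_{A0} = (k₁/k₂)^[k₂/(k₂−k₁)].
= (0.0611/1.42)^(1.42/(1.42−0.0611)) = (0.04303)^(1.045) = 0.03735.

0.0374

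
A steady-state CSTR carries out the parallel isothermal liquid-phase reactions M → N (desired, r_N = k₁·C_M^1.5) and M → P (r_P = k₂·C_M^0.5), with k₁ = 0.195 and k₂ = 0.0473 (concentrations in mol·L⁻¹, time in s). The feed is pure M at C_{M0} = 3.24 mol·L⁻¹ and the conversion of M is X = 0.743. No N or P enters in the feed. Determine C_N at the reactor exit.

1.86 mol·L⁻¹

Exit C_M = C_{M0}(1−X) = 3.24×0.257 = 0.8327 mol·L⁻¹.
In a CSTR the entire volume is at exit conditions, so r_N = 0.195×0.8327^1.5 = 0.1482 and r_P = 0.0473×0.8327^0.5 = 0.04316.
Fraction of consumed M going to N: r_N/(r_N+r_P) = 0.7744.
C_N = 0.7744·C_{M0}·X = 0.7744×3.24×0.743 = 1.86 mol·L⁻¹.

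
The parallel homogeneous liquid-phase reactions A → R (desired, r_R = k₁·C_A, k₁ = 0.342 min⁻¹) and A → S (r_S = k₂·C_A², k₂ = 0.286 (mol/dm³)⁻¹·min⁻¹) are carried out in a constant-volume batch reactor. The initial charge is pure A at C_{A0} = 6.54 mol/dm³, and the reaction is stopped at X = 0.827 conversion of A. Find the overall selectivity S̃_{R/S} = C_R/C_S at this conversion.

C_A = C_{A0}(1−X) = 1.131 mol/dm³.
Along a PFR/batch, dC_R/dC_A = −r_R/(r_R+r_S) = −k₁/(k₁+k₂·C_A).
Integrating from C_{A0} to C_A: C_R = (0.342/0.286)·ln[(0.342+0.286·6.54)/(0.342+0.286·1.13)] = 1.196·ln(2.212/0.6656) = 1.436 mol/dm³.
C_S = (C_{A0}−C_A)−C_R = 3.972 mol/dm³; S̃_{R/S} = 1.436/3.972 = 0.362.

0.362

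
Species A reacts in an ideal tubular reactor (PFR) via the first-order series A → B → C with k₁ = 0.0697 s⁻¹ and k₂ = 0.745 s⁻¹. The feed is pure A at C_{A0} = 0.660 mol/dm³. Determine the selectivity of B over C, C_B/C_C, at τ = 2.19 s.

0.935

The intermediate concentration in a first-order A→B→C sequence is C_B = k₁C_{A0}(e^(−k₁τ) − e^(−k₂τ))/(k₂−k₁).
e^(−k₁τ) = e^(−0.0697×2.19) = e^(−0.1526) = 0.8584; e^(−k₂τ) = e^(−1.632) = 0.1956.
C_B = 0.0697×0.660/(0.745−0.0697) × (0.8584−0.1956) = 0.06812×0.6628 = 0.04515 mol/dm³.
C_A = C_{A0}e^(−k₁τ) = 0.5666 mol/dm³, so C_C = C_{A0}−C_A−C_B = 0.04828 mol/dm³; C_B/C_C = 0.935.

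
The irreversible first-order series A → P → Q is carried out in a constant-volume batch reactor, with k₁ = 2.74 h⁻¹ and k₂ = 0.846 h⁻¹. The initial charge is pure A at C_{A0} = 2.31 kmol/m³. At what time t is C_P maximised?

0.620 h

Setting dC_P/dt = 0 gives t_opt = ln(k₂/k₁)/(k₂−k₁).
= ln(0.846/2.74)/(0.846−2.74) = ln(0.3088)/-1.894 = -1.175/-1.894 = 0.620 h.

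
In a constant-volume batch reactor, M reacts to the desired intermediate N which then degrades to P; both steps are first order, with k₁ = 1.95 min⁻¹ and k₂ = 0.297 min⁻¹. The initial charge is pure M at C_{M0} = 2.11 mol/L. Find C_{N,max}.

Evaluating C_N at t_opt = ln(k₂/k₁)/(k₂−k₁) gives C_{N,max}/C_{M0} = (k₁/k₂)^[k₂/(k₂−k₁)].
= (1.95/0.297)^(0.297/(0.297−1.95)) = (6.566)^(-0.1797) = 0.7131.
C_{N,max} = 0.7131×2.11 = 1.50 mol/L.

1.50 mol/L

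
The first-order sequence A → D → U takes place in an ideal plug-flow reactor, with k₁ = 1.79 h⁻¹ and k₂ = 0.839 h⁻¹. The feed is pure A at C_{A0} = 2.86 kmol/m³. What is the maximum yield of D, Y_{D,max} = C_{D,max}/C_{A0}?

For a first-order series the maximum intermediate yield is C_{D,max}/C_{A0} = (k₁/k₂)^[k₂/(k₂−k₁)].
= (1.79/0.839)^(0.839/(0.839−1.79)) = (2.133)^(-0.8822) = 0.5125.

0.512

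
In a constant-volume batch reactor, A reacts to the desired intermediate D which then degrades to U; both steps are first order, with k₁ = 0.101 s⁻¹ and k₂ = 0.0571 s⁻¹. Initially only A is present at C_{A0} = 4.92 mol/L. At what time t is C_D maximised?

The intermediate peaks when r₁ = r₂, i.e. k₁e^(−k₁t) = k₂e^(−k₂t), giving t_opt = ln(k₂/k₁)/(k₂−k₁).
= ln(0.0571/0.101)/(0.0571−0.101) = ln(0.5653)/-0.04390 = -0.5703/-0.04390 = 13.0 s.

13.0 s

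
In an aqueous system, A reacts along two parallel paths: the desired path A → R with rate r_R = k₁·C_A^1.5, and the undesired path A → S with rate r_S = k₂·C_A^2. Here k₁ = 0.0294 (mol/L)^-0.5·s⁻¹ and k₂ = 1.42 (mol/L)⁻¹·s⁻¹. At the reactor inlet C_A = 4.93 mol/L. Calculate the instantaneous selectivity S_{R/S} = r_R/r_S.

0.00932

S_{R/S} = r_R/r_S = (k₁·C_A^1.5)/(k₂·C_A^2) = (k₁/k₂)·C_A^-0.5.
= (0.0294×4.930^1.5) / (1.42×4.930^2) = 0.3218/34.51 = 0.00932.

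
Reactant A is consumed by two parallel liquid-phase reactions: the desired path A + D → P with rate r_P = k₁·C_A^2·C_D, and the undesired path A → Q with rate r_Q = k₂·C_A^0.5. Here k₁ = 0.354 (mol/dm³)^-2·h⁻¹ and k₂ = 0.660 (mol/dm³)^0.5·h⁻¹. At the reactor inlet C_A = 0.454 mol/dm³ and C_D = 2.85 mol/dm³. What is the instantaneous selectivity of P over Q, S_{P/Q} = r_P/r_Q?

S_{P/Q} = r_P/r_Q = (k₁·C_A^2·C_D)/(k₂·C_A^0.5) = (k₁/k₂)·C_A^1.5·C_D.
= (0.354×0.4540^2×2.850) / (0.660×0.4540^0.5) = 0.2080/0.4447 = 0.468.

0.468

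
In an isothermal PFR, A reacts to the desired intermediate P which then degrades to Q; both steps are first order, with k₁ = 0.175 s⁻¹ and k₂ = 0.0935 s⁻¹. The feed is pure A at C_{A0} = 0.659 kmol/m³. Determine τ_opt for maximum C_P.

7.69 s

Setting dC_P/dτ = 0 gives τ_opt = ln(k₂/k₁)/(k₂−k₁).
= ln(0.0935/0.175)/(0.0935−0.175) = ln(0.5343)/-0.08150 = -0.6268/-0.08150 = 7.69 s.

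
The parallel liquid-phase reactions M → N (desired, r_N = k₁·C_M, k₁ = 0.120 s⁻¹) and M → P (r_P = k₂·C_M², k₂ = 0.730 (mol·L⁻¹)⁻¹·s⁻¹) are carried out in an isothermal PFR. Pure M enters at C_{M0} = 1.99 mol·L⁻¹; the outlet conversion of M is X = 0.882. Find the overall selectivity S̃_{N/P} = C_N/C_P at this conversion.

C_M = C_{M0}(1−X) = 0.2348 mol·L⁻¹.
Along a PFR/batch, dC_N/dC_M = −r_N/(r_N+r_P) = −k₁/(k₁+k₂·C_M).
Integrating from C_{M0} to C_M: C_N = (0.120/0.730)·ln[(0.120+0.730·1.99)/(0.120+0.730·0.235)] = 0.1644·ln(1.573/0.2914) = 0.2771 mol·L⁻¹.
C_P = (C_{M0}−C_M)−C_N = 1.478 mol·L⁻¹; S̃_{N/P} = 0.2771/1.478 = 0.187.

0.187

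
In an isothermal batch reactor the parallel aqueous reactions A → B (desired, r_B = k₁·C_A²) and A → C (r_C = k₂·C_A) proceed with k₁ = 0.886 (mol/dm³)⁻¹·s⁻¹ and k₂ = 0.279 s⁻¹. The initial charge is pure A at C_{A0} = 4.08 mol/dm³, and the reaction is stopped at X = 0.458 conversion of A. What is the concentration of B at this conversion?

C_A = C_{A0}(1−X) = 2.211 mol/dm³.
Along a PFR/batch, dC_C/dC_A = −r_C/(r_B+r_C) = −k₂/(k₂+k₁·C_A).
Integrating from C_{A0} to C_A: C_C = (0.279/0.886)·ln[(0.279+0.886·4.08)/(0.279+0.886·2.21)] = 0.3149·ln(3.894/2.238) = 0.1744 mol/dm³.
Then C_B = (C_{A0}−C_A) − C_C = 1.869 − 0.1744 = 1.694 mol/dm³.

1.69 mol/dm³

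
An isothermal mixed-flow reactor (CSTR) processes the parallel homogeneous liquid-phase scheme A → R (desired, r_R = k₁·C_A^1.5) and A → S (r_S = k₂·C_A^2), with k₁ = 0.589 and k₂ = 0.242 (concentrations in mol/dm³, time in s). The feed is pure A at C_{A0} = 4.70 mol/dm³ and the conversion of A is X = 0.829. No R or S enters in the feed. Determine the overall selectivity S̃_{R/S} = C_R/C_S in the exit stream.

2.71

Exit C_A = C_{A0}(1−X) = 4.70×0.171 = 0.8037 mol/dm³.
Rates in a CSTR are evaluated at the outlet concentration: r_R = 0.589×0.8037^1.5 = 0.4244, r_S = 0.242×0.8037^2 = 0.1563.
Overall selectivity = C_R/C_S = r_Rτ/(r_Sτ) = r_R/r_S = 2.71.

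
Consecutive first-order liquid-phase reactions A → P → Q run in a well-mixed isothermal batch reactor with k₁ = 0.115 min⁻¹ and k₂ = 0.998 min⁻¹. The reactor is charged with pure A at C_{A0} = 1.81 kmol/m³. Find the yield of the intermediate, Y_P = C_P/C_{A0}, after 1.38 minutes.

The intermediate concentration in a first-order A→B→C sequence is C_P = k₁C_{A0}(e^(−k₁t) − e^(−k₂t))/(k₂−k₁).
e^(−k₁t) = e^(−0.115×1.38) = e^(−0.1587) = 0.8533; e^(−k₂t) = e^(−1.377) = 0.2523.
C_P = 0.115×1.81/(0.998−0.115) × (0.8533−0.2523) = 0.2357×0.6010 = 0.1417 kmol/m³.
Y_P = C_P/C_{A0} = 0.1417/1.81 = 0.0783.

0.0783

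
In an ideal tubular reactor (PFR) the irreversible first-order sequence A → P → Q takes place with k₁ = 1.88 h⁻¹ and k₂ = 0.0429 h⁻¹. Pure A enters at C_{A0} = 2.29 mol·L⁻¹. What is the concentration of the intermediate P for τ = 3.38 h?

The intermediate concentration in a first-order A→B→C sequence is C_P = k₁C_{A0}(e^(−k₁τ) − e^(−k₂τ))/(k₂−k₁).
e^(−k₁τ) = e^(−1.88×3.38) = e^(−6.354) = 0.001739; e^(−k₂τ) = e^(−0.1450) = 0.8650.
C_P = 1.88×2.29/(0.0429−1.88) × (0.001739−0.8650) = (-2.343)×(-0.8633) = 2.023 mol·L⁻¹.

2.02 mol·L⁻¹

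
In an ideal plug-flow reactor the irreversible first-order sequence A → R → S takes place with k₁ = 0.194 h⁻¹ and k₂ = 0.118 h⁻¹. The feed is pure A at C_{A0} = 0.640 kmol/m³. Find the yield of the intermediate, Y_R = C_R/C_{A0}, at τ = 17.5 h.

For first-order series with pure A initially, C_R(τ) = k₁C_{A0}/(k₂−k₁)·(e^(−k₁τ) − e^(−k₂τ)).
e^(−k₁τ) = e^(−0.194×17.5) = e^(−3.395) = 0.03354; e^(−k₂τ) = e^(−2.065) = 0.1268.
C_R = 0.194×0.640/(0.118−0.194) × (0.03354−0.1268) = (-1.634)×(-0.09328) = 0.1524 kmol/m³.
Y_R = C_R/C_{A0} = 0.1524/0.640 = 0.238.

0.238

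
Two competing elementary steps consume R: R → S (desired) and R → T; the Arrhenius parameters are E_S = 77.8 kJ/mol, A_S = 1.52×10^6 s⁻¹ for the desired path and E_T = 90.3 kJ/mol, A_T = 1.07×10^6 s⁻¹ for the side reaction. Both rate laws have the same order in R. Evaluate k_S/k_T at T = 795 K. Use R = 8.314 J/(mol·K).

With equal orders, S_{S/T} = k_S/k_T = (A_S/A_T)·exp[(E_T−E_S)/(RT)].
(E_T−E_S)/(RT) = (90.3−77.8)×10³/(8.314×795) = 12500/6610 = 1.891.
k_S/k_T = (1.52×10^6/1.07×10^6)·exp(1.891) = 1.421 × 6.627 = 9.41.

9.41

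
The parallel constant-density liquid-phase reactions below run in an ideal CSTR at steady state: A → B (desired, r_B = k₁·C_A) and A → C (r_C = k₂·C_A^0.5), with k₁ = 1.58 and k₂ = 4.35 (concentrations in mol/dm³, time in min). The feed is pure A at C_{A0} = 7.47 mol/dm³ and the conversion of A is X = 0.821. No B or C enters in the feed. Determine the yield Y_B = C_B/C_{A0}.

0.243

Exit C_A = C_{A0}(1−X) = 7.47×0.179 = 1.337 mol/dm³.
A CSTR operates uniformly at the exit composition, giving r_B = 2.113 and r_C = 5.030 (each k·C_A^n at C_A = 1.337).
Fraction of consumed A going to B: r_B/(r_B+r_C) = 0.2958.
C_B = 0.2958·C_{A0}·X = 0.2958×7.47×0.821 = 1.81 mol/dm³; Y_B = C_B/C_{A0} = 0.243.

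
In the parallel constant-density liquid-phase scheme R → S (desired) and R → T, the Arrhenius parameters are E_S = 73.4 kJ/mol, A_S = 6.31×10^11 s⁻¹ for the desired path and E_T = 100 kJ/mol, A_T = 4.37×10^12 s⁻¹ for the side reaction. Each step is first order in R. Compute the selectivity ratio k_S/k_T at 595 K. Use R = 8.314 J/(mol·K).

k_S/k_T = (A_S/A_T)·exp[−(E_S−E_T)/(RT)] = (A_S/A_T)·exp[(E_T−E_S)/(RT)].
(E_T−E_S)/(RT) = (100−73.4)×10³/(8.314×595) = 26600/4947 = 5.377.
k_S/k_T = (6.31×10^11/4.37×10^12)·exp(5.377) = 0.1444 × 216.4 = 31.2.
Since E_S < E_T, lowering the temperature improves selectivity toward S.

31.2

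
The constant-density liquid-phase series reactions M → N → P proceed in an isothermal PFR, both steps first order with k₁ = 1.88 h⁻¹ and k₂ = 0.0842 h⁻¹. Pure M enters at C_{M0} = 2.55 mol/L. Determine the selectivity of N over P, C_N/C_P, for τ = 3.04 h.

For first-order series with pure M initially, C_N(τ) = k₁C_{M0}/(k₂−k₁)·(e^(−k₁τ) − e^(−k₂τ)).
e^(−k₁τ) = e^(−1.88×3.04) = e^(−5.715) = 0.003295; e^(−k₂τ) = e^(−0.2560) = 0.7742.
C_N = 1.88×2.55/(0.0842−1.88) × (0.003295−0.7742) = (-2.670)×(-0.7709) = 2.058 mol/L.
C_M = C_{M0}e^(−k₁τ) = 0.008404 mol/L, so C_P = C_{M0}−C_M−C_N = 0.4837 mol/L; C_N/C_P = 4.25.

4.25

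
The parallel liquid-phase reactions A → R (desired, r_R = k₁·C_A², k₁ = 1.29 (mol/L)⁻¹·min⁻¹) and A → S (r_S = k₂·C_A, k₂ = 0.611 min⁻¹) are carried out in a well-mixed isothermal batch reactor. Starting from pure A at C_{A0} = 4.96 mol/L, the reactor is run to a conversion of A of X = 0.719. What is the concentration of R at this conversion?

3.06 mol/L

C_A = C_{A0}(1−X) = 1.394 mol/L.
Along a PFR/batch, dC_S/dC_A = −r_S/(r_R+r_S) = −k₂/(k₂+k₁·C_A).
Integrating from C_{A0} to C_A: C_S = (0.611/1.29)·ln[(0.611+1.29·4.96)/(0.611+1.29·1.39)] = 0.4736·ln(7.009/2.409) = 0.5059 mol/L.
Then C_R = (C_{A0}−C_A) − C_S = 3.566 − 0.5059 = 3.060 mol/L.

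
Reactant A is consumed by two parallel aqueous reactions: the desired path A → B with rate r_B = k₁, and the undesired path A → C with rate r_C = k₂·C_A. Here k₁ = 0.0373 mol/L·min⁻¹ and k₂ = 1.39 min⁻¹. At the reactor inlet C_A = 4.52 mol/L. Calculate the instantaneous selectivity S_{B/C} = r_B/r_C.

S_{B/C} = r_B/r_C = (k₁)/(k₂·C_A) = (k₁/k₂)·C_A⁻¹.
= (0.0373) / (1.39×4.520) = 0.03730/6.283 = 0.00594.
The undesired path is higher order in A, so low C_A (CSTR or dilute feed) favours B.

0.00594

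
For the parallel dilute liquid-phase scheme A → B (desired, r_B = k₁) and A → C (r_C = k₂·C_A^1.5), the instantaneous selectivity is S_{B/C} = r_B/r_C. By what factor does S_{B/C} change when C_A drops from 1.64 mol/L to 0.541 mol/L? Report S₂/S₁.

S_{B/C} = (k₁/k₂)·C_A^-1.5, so S₂/S₁ = (C_{A,2}/C_{A,1})^-1.5.
= (0.541/1.64)^(-1.5) = (0.3299)^(-1.5) = 5.28.
Selectivity toward B rises as C_A falls — low-concentration operation is favoured.

5.28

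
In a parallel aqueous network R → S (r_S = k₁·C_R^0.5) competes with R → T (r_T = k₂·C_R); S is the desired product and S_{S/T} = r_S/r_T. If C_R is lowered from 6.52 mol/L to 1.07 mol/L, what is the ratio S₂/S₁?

S_{S/T} = (k₁/k₂)·C_R^-0.5, so S₂/S₁ = (C_{R,2}/C_{R,1})^-0.5.
= (1.07/6.52)^(-0.5) = (0.1641)^(-0.5) = 2.47.
Selectivity toward S rises as C_R falls — low-concentration operation is favoured.

2.47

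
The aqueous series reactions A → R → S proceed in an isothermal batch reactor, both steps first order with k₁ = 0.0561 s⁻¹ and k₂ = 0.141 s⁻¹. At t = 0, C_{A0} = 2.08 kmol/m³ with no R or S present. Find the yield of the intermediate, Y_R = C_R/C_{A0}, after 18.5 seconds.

The intermediate concentration in a first-order A→B→C sequence is C_R = k₁C_{A0}(e^(−k₁t) − e^(−k₂t))/(k₂−k₁).
e^(−k₁t) = e^(−0.0561×18.5) = e^(−1.038) = 0.3542; e^(−k₂t) = e^(−2.608) = 0.07364.
C_R = 0.0561×2.08/(0.141−0.0561) × (0.3542−0.07364) = 1.374×0.2806 = 0.3856 kmol/m³.
Y_R = C_R/C_{A0} = 0.3856/2.08 = 0.185.

0.185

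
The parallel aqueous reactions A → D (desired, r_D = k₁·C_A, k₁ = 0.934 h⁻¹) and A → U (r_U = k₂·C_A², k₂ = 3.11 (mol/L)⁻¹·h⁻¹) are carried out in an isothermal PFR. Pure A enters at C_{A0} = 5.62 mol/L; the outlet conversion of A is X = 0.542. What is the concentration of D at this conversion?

0.217 mol/L

C_A = C_{A0}(1−X) = 2.574 mol/L.
Along a PFR/batch, dC_D/dC_A = −r_D/(r_D+r_U) = −k₁/(k₁+k₂·C_A).
Integrating from C_{A0} to C_A: C_D = (0.934/3.11)·ln[(0.934+3.11·5.62)/(0.934+3.11·2.57)] = 0.3003·ln(18.41/8.939) = 0.2170 mol/L.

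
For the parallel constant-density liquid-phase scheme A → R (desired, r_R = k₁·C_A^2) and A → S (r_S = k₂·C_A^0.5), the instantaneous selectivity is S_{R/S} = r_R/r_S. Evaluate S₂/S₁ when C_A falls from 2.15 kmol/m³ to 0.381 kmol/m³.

0.0746

S_{R/S} = (k₁/k₂)·C_A^1.5, so S₂/S₁ = (C_{A,2}/C_{A,1})^1.5.
= (0.381/2.15)^1.5 = (0.1772)^1.5 = 0.0746.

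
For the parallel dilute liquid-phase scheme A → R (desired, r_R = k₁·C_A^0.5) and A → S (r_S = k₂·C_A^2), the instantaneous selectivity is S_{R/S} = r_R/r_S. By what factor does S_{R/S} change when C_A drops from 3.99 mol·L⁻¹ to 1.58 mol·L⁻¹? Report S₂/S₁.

4.01

S_{R/S} = (k₁/k₂)·C_A^-1.5, so S₂/S₁ = (C_{A,2}/C_{A,1})^-1.5.
= (1.58/3.99)^(-1.5) = (0.3960)^(-1.5) = 4.01.
Selectivity toward R rises as C_A falls — low-concentration operation is favoured.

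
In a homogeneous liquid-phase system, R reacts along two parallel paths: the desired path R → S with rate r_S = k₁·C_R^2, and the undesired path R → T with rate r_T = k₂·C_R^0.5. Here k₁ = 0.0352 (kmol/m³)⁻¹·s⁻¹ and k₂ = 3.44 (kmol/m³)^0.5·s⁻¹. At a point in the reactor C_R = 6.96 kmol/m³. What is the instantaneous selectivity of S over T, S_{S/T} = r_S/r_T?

S_{S/T} = r_S/r_T = (k₁·C_R^2)/(k₂·C_R^0.5) = (k₁/k₂)·C_R^1.5.
= (0.0352×6.960^2) / (3.44×6.960^0.5) = 1.705/9.075 = 0.188.

0.188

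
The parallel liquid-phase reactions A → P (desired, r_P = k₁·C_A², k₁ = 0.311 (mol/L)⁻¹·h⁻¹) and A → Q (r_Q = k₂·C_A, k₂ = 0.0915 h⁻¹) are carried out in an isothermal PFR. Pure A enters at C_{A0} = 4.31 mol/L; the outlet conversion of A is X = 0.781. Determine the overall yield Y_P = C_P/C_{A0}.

0.691

C_A = C_{A0}(1−X) = 0.9439 mol/L.
Along a PFR/batch, dC_Q/dC_A = −r_Q/(r_P+r_Q) = −k₂/(k₂+k₁·C_A).
Integrating from C_{A0} to C_A: C_Q = (0.0915/0.311)·ln[(0.0915+0.311·4.31)/(0.0915+0.311·0.944)] = 0.2942·ln(1.432/0.3850) = 0.3864 mol/L.
Then C_P = (C_{A0}−C_A) − C_Q = 3.366 − 0.3864 = 2.980 mol/L.
Y_P = C_P/C_{A0} = 2.980/4.31 = 0.691.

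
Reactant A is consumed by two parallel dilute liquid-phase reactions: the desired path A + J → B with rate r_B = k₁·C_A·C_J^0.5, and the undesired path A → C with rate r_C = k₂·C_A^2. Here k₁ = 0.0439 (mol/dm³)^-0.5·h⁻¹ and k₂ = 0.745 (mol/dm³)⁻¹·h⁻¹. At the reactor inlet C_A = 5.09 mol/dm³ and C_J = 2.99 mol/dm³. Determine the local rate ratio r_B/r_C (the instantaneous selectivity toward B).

0.0200

S_{B/C} = r_B/r_C = (k₁·C_A·C_J^0.5)/(k₂·C_A^2) = (k₁/k₂)·C_A⁻¹·C_J^0.5.
= (0.0439×5.090×2.990^0.5) / (0.745×5.090^2) = 0.3864/19.30 = 0.0200.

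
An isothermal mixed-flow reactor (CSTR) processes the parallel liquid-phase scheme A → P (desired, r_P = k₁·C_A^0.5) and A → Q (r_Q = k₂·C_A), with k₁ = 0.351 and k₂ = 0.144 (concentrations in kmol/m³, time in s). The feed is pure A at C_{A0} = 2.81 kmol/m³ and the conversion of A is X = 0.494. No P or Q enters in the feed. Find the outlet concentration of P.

0.932 kmol/m³

Exit C_A = C_{A0}(1−X) = 2.81×0.506 = 1.422 kmol/m³.
In a CSTR the entire volume is at exit conditions, so r_P = 0.351×1.422^0.5 = 0.4185 and r_Q = 0.144×1.422 = 0.2047.
Fraction of consumed A going to P: r_P/(r_P+r_Q) = 0.6715.
C_P = 0.6715·C_{A0}·X = 0.6715×2.81×0.494 = 0.932 kmol/m³.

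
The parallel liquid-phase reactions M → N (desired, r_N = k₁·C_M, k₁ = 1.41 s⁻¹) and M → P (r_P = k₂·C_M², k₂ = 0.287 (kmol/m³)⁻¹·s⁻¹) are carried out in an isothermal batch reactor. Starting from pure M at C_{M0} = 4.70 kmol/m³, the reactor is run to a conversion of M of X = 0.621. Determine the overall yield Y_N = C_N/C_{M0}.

0.378

C_M = C_{M0}(1−X) = 1.781 kmol/m³.
Along a PFR/batch, dC_N/dC_M = −r_N/(r_N+r_P) = −k₁/(k₁+k₂·C_M).
Integrating from C_{M0} to C_M: C_N = (1.41/0.287)·ln[(1.41+0.287·4.70)/(1.41+0.287·1.78)] = 4.913·ln(2.759/1.921) = 1.778 kmol/m³.
Y_N = C_N/C_{M0} = 1.778/4.70 = 0.378.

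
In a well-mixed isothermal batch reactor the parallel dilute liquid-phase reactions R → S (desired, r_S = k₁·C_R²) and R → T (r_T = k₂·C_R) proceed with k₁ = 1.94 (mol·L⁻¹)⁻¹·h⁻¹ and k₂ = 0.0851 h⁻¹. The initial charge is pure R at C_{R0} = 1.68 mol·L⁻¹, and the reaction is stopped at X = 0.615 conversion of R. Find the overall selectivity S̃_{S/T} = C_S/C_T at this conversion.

C_R = C_{R0}(1−X) = 0.6468 mol·L⁻¹.
Along a PFR/batch, dC_T/dC_R = −r_T/(r_S+r_T) = −k₂/(k₂+k₁·C_R).
Integrating from C_{R0} to C_R: C_T = (0.0851/1.94)·ln[(0.0851+1.94·1.68)/(0.0851+1.94·0.647)] = 0.04387·ln(3.344/1.340) = 0.04012 mol·L⁻¹.
Then C_S = (C_{R0}−C_R) − C_T = 1.033 − 0.04012 = 0.9931 mol·L⁻¹.
S̃_{S/T} = C_S/C_T = 0.9931/0.04012 = 24.8.

24.8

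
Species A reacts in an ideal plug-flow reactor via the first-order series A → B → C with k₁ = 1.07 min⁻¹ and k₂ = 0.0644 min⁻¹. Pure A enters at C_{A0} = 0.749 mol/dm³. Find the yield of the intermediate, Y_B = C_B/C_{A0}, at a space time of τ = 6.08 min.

0.718

For first-order series with pure A initially, C_B(τ) = k₁C_{A0}/(k₂−k₁)·(e^(−k₁τ) − e^(−k₂τ)).
e^(−k₁τ) = e^(−1.07×6.08) = e^(−6.506) = 0.001495; e^(−k₂τ) = e^(−0.3916) = 0.6760.
C_B = 1.07×0.749/(0.0644−1.07) × (0.001495−0.6760) = (-0.7970)×(-0.6745) = 0.5376 mol/dm³.
Y_B = C_B/C_{A0} = 0.5376/0.749 = 0.718.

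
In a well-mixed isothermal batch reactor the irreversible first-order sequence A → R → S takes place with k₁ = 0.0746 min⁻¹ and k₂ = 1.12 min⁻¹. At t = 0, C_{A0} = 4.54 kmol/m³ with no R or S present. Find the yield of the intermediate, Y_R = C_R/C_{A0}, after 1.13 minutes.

For first-order series with pure A initially, C_R(t) = k₁C_{A0}/(k₂−k₁)·(e^(−k₁t) − e^(−k₂t)).
e^(−k₁t) = e^(−0.0746×1.13) = e^(−0.08430) = 0.9192; e^(−k₂t) = e^(−1.266) = 0.2821.
C_R = 0.0746×4.54/(1.12−0.0746) × (0.9192−0.2821) = 0.3240×0.6371 = 0.2064 kmol/m³.
Y_R = C_R/C_{A0} = 0.2064/4.54 = 0.0455.

0.0455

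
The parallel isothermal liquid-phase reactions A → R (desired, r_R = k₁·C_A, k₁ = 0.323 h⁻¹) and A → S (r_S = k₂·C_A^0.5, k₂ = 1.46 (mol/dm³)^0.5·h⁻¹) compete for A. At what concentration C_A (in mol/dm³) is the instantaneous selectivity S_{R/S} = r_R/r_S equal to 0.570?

S_{R/S} = (k₁/k₂)·C_A^0.5 ⇒ C_A = (S·k₂/k₁)^(2).
= (0.570×1.46/0.323)^(2) = (2.576)^(2) = 6.64 mol/dm³.

6.64 mol/dm³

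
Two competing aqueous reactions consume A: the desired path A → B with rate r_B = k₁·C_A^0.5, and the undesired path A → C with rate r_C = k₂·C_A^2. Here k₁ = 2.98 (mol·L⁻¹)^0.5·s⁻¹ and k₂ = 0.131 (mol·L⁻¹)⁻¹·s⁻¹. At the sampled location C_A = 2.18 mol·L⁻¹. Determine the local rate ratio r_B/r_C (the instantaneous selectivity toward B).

7.07

S_{B/C} = r_B/r_C = (k₁·C_A^0.5)/(k₂·C_A^2) = (k₁/k₂)·C_A^-1.5.
= (2.98×2.180^0.5) / (0.131×2.180^2) = 4.400/0.6226 = 7.07.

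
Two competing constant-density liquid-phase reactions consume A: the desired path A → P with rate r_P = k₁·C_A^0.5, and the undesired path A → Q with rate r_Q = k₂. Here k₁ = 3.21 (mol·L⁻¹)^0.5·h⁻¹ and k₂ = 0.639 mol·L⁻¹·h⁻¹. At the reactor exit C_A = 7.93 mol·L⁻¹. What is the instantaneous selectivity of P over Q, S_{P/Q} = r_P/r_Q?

S_{P/Q} = r_P/r_Q = (k₁·C_A^0.5)/(k₂) = (k₁/k₂)·C_A^0.5.
= (3.21×7.930^0.5) / (0.639) = 9.039/0.6390 = 14.1.
Since the desired path is higher order in A, keeping C_A high (PFR or concentrated feed) favours P.

14.1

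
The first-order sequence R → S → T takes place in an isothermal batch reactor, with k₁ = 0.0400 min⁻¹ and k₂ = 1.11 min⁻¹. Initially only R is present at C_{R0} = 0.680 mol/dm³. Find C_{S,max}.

Evaluating C_S at t_opt = ln(k₂/k₁)/(k₂−k₁) gives C_{S,max}/C_{R0} = (k₁/k₂)^[k₂/(k₂−k₁)].
= (0.0400/1.11)^(1.11/(1.11−0.0400)) = (0.03604)^(1.037) = 0.03183.
C_{S,max} = 0.03183×0.680 = 0.0216 mol/dm³.

0.0216 mol/dm³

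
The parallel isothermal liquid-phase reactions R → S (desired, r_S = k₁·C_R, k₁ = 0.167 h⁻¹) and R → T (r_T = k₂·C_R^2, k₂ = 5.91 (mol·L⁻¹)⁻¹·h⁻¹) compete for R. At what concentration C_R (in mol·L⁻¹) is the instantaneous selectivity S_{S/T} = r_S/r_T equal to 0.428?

0.0660 mol·L⁻¹

S_{S/T} = (k₁/k₂)·C_R⁻¹ ⇒ C_R = (S·k₂/k₁)^(-1).
= (0.428×5.91/0.167)^(-1) = (15.15)^(-1) = 0.0660 mol·L⁻¹.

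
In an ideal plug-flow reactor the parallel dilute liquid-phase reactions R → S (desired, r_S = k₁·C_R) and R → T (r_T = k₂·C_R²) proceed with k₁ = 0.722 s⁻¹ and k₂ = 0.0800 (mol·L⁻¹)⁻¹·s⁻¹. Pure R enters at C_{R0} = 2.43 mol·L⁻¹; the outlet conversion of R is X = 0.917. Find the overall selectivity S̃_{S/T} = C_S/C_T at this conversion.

C_R = C_{R0}(1−X) = 0.2017 mol·L⁻¹.
Along a PFR/batch, dC_S/dC_R = −r_S/(r_S+r_T) = −k₁/(k₁+k₂·C_R).
Integrating from C_{R0} to C_R: C_S = (0.722/0.0800)·ln[(0.722+0.0800·2.43)/(0.722+0.0800·0.202)] = 9.025·ln(0.9164/0.7381) = 1.952 mol·L⁻¹.
C_T = (C_{R0}−C_R)−C_S = 0.2760 mol·L⁻¹; S̃_{S/T} = 1.952/0.2760 = 7.07.

7.07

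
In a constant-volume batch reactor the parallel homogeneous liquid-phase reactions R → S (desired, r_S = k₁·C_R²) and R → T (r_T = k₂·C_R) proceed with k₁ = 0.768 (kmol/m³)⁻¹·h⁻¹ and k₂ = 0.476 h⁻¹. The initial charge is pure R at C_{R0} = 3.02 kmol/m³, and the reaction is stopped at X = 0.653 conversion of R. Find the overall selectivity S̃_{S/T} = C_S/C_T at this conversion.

C_R = C_{R0}(1−X) = 1.048 kmol/m³.
Along a PFR/batch, dC_T/dC_R = −r_T/(r_S+r_T) = −k₂/(k₂+k₁·C_R).
Integrating from C_{R0} to C_R: C_T = (0.476/0.768)·ln[(0.476+0.768·3.02)/(0.476+0.768·1.05)] = 0.6198·ln(2.795/1.281) = 0.4837 kmol/m³.
Then C_S = (C_{R0}−C_R) − C_T = 1.972 − 0.4837 = 1.488 kmol/m³.
S̃_{S/T} = C_S/C_T = 1.488/0.4837 = 3.08.

3.08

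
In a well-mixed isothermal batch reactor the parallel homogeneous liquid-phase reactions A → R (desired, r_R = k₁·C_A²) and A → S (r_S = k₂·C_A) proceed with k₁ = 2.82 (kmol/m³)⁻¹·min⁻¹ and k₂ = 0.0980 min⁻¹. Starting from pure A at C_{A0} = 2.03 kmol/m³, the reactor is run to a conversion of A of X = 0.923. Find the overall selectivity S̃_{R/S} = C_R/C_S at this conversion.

21.7

C_A = C_{A0}(1−X) = 0.1563 kmol/m³.
Along a PFR/batch, dC_S/dC_A = −r_S/(r_R+r_S) = −k₂/(k₂+k₁·C_A).
Integrating from C_{A0} to C_A: C_S = (0.0980/2.82)·ln[(0.0980+2.82·2.03)/(0.0980+2.82·0.156)] = 0.03475·ln(5.823/0.5388) = 0.08272 kmol/m³.
Then C_R = (C_{A0}−C_A) − C_S = 1.874 − 0.08272 = 1.791 kmol/m³.
S̃_{R/S} = C_R/C_S = 1.791/0.08272 = 21.7.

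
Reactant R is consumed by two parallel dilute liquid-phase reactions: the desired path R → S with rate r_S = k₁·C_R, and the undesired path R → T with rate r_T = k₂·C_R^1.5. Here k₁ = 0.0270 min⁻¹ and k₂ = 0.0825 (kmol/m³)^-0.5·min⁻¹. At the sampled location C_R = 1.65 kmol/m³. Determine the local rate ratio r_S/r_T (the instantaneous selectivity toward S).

S_{S/T} = r_S/r_T = (k₁·C_R)/(k₂·C_R^1.5) = (k₁/k₂)·C_R^-0.5.
= (0.0270×1.650) / (0.0825×1.650^1.5) = 0.04455/0.1749 = 0.255.

0.255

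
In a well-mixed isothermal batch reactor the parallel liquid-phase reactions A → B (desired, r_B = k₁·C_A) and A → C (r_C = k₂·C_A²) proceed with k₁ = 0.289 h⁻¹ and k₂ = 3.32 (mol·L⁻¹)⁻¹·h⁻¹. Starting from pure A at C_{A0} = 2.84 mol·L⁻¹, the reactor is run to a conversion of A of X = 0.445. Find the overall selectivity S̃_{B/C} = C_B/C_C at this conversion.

0.0405

C_A = C_{A0}(1−X) = 1.576 mol·L⁻¹.
Along a PFR/batch, dC_B/dC_A = −r_B/(r_B+r_C) = −k₁/(k₁+k₂·C_A).
Integrating from C_{A0} to C_A: C_B = (0.289/3.32)·ln[(0.289+3.32·2.84)/(0.289+3.32·1.58)] = 0.08705·ln(9.718/5.522) = 0.04920 mol·L⁻¹.
C_C = (C_{A0}−C_A)−C_B = 1.215 mol·L⁻¹; S̃_{B/C} = 0.04920/1.215 = 0.0405.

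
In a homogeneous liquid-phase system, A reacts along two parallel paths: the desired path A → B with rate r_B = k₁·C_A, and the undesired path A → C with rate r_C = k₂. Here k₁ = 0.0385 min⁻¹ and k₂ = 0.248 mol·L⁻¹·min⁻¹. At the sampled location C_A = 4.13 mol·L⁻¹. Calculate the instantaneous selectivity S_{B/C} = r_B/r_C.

0.641

S_{B/C} = r_B/r_C = (k₁·C_A)/(k₂) = (k₁/k₂)·C_A.
= (0.0385×4.130) / (0.248) = 0.1590/0.2480 = 0.641.
Since the desired path is higher order in A, keeping C_A high (PFR or concentrated feed) favours B.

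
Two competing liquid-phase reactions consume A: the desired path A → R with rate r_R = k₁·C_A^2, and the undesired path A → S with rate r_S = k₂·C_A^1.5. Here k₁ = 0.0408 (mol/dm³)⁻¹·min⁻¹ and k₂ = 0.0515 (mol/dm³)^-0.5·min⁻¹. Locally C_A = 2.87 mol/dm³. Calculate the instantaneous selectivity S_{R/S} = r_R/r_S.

S_{R/S} = r_R/r_S = (k₁·C_A^2)/(k₂·C_A^1.5) = (k₁/k₂)·C_A^0.5.
= (0.0408×2.870^2) / (0.0515×2.870^1.5) = 0.3361/0.2504 = 1.34.
Since the desired path is higher order in A, keeping C_A high (PFR or concentrated feed) favours R.

1.34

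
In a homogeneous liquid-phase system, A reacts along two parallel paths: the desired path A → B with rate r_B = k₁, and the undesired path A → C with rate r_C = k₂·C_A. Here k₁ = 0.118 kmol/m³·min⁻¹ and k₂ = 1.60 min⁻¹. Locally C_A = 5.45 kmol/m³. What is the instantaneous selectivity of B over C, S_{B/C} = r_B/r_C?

0.0135

S_{B/C} = r_B/r_C = (k₁)/(k₂·C_A) = (k₁/k₂)·C_A⁻¹.
= (0.118) / (1.60×5.450) = 0.1180/8.720 = 0.0135.
The undesired path is higher order in A, so low C_A (CSTR or dilute feed) favours B.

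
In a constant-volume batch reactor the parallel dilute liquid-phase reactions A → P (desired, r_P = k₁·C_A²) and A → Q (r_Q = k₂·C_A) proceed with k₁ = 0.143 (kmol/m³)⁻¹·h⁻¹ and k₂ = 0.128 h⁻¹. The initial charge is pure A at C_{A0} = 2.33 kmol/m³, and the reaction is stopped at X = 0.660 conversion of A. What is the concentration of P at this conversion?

C_A = C_{A0}(1−X) = 0.7922 kmol/m³.
Along a PFR/batch, dC_Q/dC_A = −r_Q/(r_P+r_Q) = −k₂/(k₂+k₁·C_A).
Integrating from C_{A0} to C_A: C_Q = (0.128/0.143)·ln[(0.128+0.143·2.33)/(0.128+0.143·0.792)] = 0.8951·ln(0.4612/0.2413) = 0.5799 kmol/m³.
Then C_P = (C_{A0}−C_A) − C_Q = 1.538 − 0.5799 = 0.9579 kmol/m³.

0.958 kmol/m³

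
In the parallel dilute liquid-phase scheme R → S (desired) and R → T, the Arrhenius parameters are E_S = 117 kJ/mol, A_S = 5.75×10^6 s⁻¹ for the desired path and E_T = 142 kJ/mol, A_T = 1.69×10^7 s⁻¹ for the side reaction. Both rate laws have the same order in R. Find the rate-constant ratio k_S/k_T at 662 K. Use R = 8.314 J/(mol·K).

k_S/k_T = (A_S/A_T)·exp[−(E_S−E_T)/(RT)] = (A_S/A_T)·exp[(E_T−E_S)/(RT)].
(E_T−E_S)/(RT) = (142−117)×10³/(8.314×662) = 25000/5504 = 4.542.
k_S/k_T = (5.75×10^6/1.69×10^7)·exp(4.542) = 0.3402 × 93.90 = 31.9.

31.9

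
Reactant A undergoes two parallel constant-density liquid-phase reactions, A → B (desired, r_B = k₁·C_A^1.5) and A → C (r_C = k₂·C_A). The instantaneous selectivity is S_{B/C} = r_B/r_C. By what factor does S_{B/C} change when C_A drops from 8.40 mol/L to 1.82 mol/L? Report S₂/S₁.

S_{B/C} = (k₁/k₂)·C_A^0.5, so S₂/S₁ = (C_{A,2}/C_{A,1})^0.5.
= (1.82/8.40)^0.5 = (0.2167)^0.5 = 0.465.
Selectivity toward B falls as C_A falls — high-concentration operation is favoured.

0.465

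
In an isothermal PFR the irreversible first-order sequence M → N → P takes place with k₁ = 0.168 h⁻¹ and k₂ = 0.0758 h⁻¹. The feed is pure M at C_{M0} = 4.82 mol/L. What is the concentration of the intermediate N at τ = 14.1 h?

Solving the coupled first-order balances gives C_N(τ) = [k₁/(k₂−k₁)]·C_{M0}·(e^(−k₁τ) − e^(−k₂τ)).
e^(−k₁τ) = e^(−0.168×14.1) = e^(−2.369) = 0.09359; e^(−k₂τ) = e^(−1.069) = 0.3434.
C_N = 0.168×4.82/(0.0758−0.168) × (0.09359−0.3434) = (-8.783)×(-0.2498) = 2.194 mol/L.

2.19 mol/L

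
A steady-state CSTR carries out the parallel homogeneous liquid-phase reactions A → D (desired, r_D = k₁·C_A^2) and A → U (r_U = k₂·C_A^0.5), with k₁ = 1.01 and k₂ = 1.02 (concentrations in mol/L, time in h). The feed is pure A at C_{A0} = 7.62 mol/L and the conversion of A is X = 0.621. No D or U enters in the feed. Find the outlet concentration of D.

Exit C_A = C_{A0}(1−X) = 7.62×0.379 = 2.888 mol/L.
A CSTR operates uniformly at the exit composition, giving r_D = 8.424 and r_U = 1.733 (each k·C_A^n at C_A = 2.888).
Fraction of consumed A going to D: r_D/(r_D+r_U) = 0.8293.
C_D = 0.8293·C_{A0}·X = 0.8293×7.62×0.621 = 3.92 mol/L.

3.92 mol/L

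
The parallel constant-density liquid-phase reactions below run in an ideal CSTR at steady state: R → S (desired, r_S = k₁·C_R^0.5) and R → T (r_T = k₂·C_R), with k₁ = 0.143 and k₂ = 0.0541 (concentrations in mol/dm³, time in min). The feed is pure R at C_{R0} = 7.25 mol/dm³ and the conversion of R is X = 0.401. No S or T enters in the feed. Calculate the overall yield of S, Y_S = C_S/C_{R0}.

0.224

Exit C_R = C_{R0}(1−X) = 7.25×0.599 = 4.343 mol/dm³.
In a CSTR the entire volume is at exit conditions, so r_S = 0.143×4.343^0.5 = 0.2980 and r_T = 0.0541×4.343 = 0.2349.
Fraction of consumed R going to S: r_S/(r_S+r_T) = 0.5592.
C_S = 0.5592·C_{R0}·X = 0.5592×7.25×0.401 = 1.63 mol/dm³; Y_S = C_S/C_{R0} = 0.224.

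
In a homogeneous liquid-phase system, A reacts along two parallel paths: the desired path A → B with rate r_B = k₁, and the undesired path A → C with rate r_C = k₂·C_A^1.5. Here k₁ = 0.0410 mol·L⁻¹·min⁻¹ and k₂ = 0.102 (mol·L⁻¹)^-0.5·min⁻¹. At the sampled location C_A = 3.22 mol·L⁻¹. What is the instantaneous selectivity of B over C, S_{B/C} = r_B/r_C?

S_{B/C} = r_B/r_C = (k₁)/(k₂·C_A^1.5) = (k₁/k₂)·C_A^-1.5.
= (0.0410) / (0.102×3.220^1.5) = 0.04100/0.5894 = 0.0696.
The undesired path is higher order in A, so low C_A (CSTR or dilute feed) favours B.

0.0696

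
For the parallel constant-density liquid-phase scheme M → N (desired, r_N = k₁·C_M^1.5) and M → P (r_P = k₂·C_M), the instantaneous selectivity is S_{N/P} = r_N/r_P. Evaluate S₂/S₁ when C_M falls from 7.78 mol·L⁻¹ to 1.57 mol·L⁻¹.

0.449

S_{N/P} = (k₁/k₂)·C_M^0.5, so S₂/S₁ = (C_{M,2}/C_{M,1})^0.5.
= (1.57/7.78)^0.5 = (0.2018)^0.5 = 0.449.
Selectivity toward N falls as C_M falls — high-concentration operation is favoured.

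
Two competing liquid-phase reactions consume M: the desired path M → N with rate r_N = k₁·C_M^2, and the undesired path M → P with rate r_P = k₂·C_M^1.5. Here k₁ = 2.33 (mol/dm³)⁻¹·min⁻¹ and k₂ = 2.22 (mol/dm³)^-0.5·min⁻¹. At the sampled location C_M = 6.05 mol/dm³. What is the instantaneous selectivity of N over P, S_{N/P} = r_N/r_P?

S_{N/P} = r_N/r_P = (k₁·C_M^2)/(k₂·C_M^1.5) = (k₁/k₂)·C_M^0.5.
= (2.33×6.050^2) / (2.22×6.050^1.5) = 85.28/33.04 = 2.58.

2.58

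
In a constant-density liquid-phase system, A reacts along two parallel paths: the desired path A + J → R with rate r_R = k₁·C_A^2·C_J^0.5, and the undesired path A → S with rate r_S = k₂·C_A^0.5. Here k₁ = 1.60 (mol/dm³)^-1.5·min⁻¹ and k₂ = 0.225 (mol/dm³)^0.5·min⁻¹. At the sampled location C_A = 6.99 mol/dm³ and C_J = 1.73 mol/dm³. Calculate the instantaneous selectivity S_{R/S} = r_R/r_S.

S_{R/S} = r_R/r_S = (k₁·C_A^2·C_J^0.5)/(k₂·C_A^0.5) = (k₁/k₂)·C_A^1.5·C_J^0.5.
= (1.60×6.990^2×1.730^0.5) / (0.225×6.990^0.5) = 102.8/0.5949 = 173.
Since the desired path is higher order in A, keeping C_A high (PFR or concentrated feed) favours R.

173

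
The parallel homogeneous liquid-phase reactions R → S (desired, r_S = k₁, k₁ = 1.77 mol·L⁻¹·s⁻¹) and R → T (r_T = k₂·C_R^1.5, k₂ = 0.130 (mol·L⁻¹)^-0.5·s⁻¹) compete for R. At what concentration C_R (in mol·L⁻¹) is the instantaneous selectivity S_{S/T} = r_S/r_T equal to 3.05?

S_{S/T} = (k₁/k₂)·C_R^-1.5 ⇒ C_R = (S·k₂/k₁)^(1/(-1.5)).
= (3.05×0.130/1.77)^(-0.6667) = (0.2240)^(-0.6667) = 2.71 mol·L⁻¹.

2.71 mol·L⁻¹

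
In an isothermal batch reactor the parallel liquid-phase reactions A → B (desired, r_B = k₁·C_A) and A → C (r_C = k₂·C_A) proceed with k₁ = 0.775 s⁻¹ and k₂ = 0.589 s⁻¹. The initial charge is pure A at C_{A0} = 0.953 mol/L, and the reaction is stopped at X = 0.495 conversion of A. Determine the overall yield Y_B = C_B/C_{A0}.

0.281

C_A = C_{A0}(1−X) = 0.4813 mol/L.
Both paths are first order in A, so the instantaneous fraction to B is constant: dC_B/d(−C_A) = k₁/(k₁+k₂) = 0.5682.
C_B = 0.5682·(C_{A0}−C_A) = 0.5682×0.4717 = 0.268 mol/L.
Y_B = C_B/C_{A0} = 0.2680/0.953 = 0.281.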